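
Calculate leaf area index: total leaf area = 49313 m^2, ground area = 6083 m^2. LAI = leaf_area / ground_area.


LAI = 49313 / 6083 = 8.1067 ≈ 8.11

8.11


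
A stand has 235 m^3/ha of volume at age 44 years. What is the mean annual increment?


MAI = 235 / 44 = 5.3409 ≈ 5.34 m^3/ha/yr

5.34 m^3/ha/yr


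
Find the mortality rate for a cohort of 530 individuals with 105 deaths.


Mortality rate = 105 / 530 = 0.198113 ≈ 0.1981

0.1981


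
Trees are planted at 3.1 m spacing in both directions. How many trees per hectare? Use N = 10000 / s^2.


N = 10000 / 3.1^2 = 10000 / 9.61 = 1040.58 ≈ 1041 trees/ha

1041 trees/ha


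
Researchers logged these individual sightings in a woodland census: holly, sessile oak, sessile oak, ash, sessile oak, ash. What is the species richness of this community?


Total individuals logged = 6
Distinct species (count of individuals): holly (1), sessile oak (3), ash (2)
Species richness = number of distinct species = 3

3


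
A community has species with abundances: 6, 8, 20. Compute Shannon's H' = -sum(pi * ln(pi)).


Total N = 6 + 8 + 20 = 34
Per-species terms:
  p = 6/34 = 0.176471; ln(p) = -1.734599; p*ln(p) = 0.176471 * (-1.734599) = -0.306106
  p = 8/34 = 0.235294; ln(p) = -1.446919; p*ln(p) = 0.235294 * (-1.446919) = -0.340451
  p = 20/34 = 0.588235; ln(p) = -0.530629; p*ln(p) = 0.588235 * (-0.530629) = -0.312135
sum(p*ln(p)) = (-0.306106) + (-0.340451) + (-0.312135) = -0.958692
H' = -(-0.958692) = 0.958692 ≈ 0.9587

0.9587


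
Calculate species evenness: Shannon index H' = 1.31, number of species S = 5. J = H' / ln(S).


ln(5) = 1.60944
J = H' / ln(S) = 1.31 / 1.60944 = 0.813948 ≈ 0.8139

0.8139


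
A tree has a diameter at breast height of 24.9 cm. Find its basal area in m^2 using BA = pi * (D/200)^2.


D/200 = 24.9/200 = 0.1245 m
(D/200)^2 = 0.1245^2 = 0.01550025
BA = 3.141593 * 0.01550025 = 0.0486955 ≈ 0.0487 m^2

0.0487 m^2


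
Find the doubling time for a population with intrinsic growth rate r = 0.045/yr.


td = ln(2) / 0.045 = 0.693147 / 0.045 = 15.4033 ≈ 15.4 years

15.4 years


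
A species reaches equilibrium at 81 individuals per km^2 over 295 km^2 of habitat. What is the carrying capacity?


K = 81 * 295 = 23895 individuals

23895 individuals


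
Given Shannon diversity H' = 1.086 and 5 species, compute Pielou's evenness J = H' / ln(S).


ln(5) = 1.60944
J = H' / ln(S) = 1.086 / 1.60944 = 0.674769 ≈ 0.6748

0.6748


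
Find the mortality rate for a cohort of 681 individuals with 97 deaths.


Mortality rate = 97 / 681 = 0.142438 ≈ 0.1424

0.1424


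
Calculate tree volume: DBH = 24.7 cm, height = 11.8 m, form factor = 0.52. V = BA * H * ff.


(D/200)^2 = (24.7/200)^2 = 0.1235^2 = 0.01525225
BA = 3.141593 * 0.01525225 = 0.0479164 m^2
V = 0.0479164 * 11.8 * 0.52 = 0.294015 ≈ 0.294 m^3

0.294 m^3


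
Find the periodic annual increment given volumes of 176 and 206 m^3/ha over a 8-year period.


PAI = (V2 - V1) / period = (206 - 176) / 8 = 30 / 8 = 3.75 m^3/ha/yr

3.75 m^3/ha/yr


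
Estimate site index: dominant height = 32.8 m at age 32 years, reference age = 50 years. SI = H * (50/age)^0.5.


50/32 = 1.56250
(1.56250)^0.5 = 1.25000
SI = 32.8 * 1.25000 = 41.0000 ≈ 41.0 m

41.0 m


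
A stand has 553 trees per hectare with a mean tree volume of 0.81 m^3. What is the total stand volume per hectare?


V_stand = 553 * 0.81 = 447.93 ≈ 447.9 m^3/ha

447.9 m^3/ha


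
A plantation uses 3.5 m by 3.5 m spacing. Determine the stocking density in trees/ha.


N = 10000 / 3.5^2 = 10000 / 12.25 = 816.327 ≈ 816 trees/ha

816 trees/ha


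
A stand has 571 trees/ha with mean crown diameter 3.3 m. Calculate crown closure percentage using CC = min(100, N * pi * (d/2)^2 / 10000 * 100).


(d/2)^2 = (3.3/2)^2 = 1.65^2 = 2.7225
Crown area = 3.141593 * 2.7225 = 8.55299 m^2
N * area / 10000 * 100 = 571 * 8.55299 / 10000 * 100 = 48.8376
CC = min(100, 48.8376) = 48.8376 ≈ 48.8%

48.8%


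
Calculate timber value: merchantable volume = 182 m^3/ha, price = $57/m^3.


Value = 182 * 57 = $10374/ha

$10374/ha


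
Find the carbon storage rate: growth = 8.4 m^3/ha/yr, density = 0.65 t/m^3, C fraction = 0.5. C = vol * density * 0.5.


C = 8.4 * 0.65 * 0.5 = 2.73 t C/ha/yr

2.73 t C/ha/yr


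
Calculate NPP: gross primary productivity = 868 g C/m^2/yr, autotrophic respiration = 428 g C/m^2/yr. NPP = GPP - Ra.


NPP = GPP - Ra = 868 - 428 = 440 g C/m^2/yr

440 g C/m^2/yr


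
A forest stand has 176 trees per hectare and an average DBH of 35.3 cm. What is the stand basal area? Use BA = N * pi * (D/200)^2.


(D/200)^2 = (35.3/200)^2 = 0.1765^2 = 0.03115225
Individual BA = 3.141593 * 0.03115225 = 0.0978677 m^2
Stand BA = 176 * 0.0978677 = 17.2247 ≈ 17.22 m^2/ha

17.22 m^2/ha


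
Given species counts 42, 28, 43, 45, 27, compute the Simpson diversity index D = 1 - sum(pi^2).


Total N = 42 + 28 + 43 + 45 + 27 = 185
Per-species terms:
  p = 42/185 = 0.227027; p^2 = 0.227027^2 = 0.051541
  p = 28/185 = 0.151351; p^2 = 0.151351^2 = 0.022907
  p = 43/185 = 0.232432; p^2 = 0.232432^2 = 0.054025
  p = 45/185 = 0.243243; p^2 = 0.243243^2 = 0.059167
  p = 27/185 = 0.145946; p^2 = 0.145946^2 = 0.021300
sum(p^2) = 0.051541 + 0.022907 + 0.054025 + 0.059167 + 0.021300 = 0.208940
D = 1 - 0.208940 = 0.791060 ≈ 0.7911

0.7911


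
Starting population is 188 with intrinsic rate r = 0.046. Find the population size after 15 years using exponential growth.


r*t = 0.046 * 15 = 0.69
exp(0.69) = 1.99372
N = 188 * 1.99372 = 374.819 ≈ 375

375


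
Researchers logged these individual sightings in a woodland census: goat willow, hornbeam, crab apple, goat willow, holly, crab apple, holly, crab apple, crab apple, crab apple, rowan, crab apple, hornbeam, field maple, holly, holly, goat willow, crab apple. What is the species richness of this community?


Total individuals logged = 18
Distinct species (count of individuals): goat willow (3), hornbeam (2), crab apple (7), holly (4), rowan (1), field maple (1)
Species richness = number of distinct species = 6

6


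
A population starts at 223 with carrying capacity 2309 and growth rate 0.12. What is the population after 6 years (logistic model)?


(K - N0)/N0 = (2309 - 223)/223 = 2086/223 = 9.35426
r*t = 0.12 * 6 = 0.72; exp(-0.72) = 0.486752
9.35426 * 0.486752 = 4.55320
1 + 4.55320 = 5.55320
N = 2309 / 5.55320 = 415.796 ≈ 416

416


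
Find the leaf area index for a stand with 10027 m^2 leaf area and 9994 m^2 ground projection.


LAI = 10027 / 9994 = 1.0033 ≈ 1.00

1.00


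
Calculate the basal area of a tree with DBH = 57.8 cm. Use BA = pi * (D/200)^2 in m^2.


D/200 = 57.8/200 = 0.289 m
(D/200)^2 = 0.289^2 = 0.083521
BA = 3.141593 * 0.083521 = 0.262389 ≈ 0.2624 m^2

0.2624 m^2


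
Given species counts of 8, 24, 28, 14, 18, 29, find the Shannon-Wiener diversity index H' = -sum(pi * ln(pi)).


Total N = 8 + 24 + 28 + 14 + 18 + 29 = 121
Per-species terms:
  p = 8/121 = 0.066116; ln(p) = -2.716345; p*ln(p) = 0.066116 * (-2.716345) = -0.179594
  p = 24/121 = 0.198347; ln(p) = -1.617737; p*ln(p) = 0.198347 * (-1.617737) = -0.320873
  p = 28/121 = 0.231405; ln(p) = -1.463586; p*ln(p) = 0.231405 * (-1.463586) = -0.338681
  p = 14/121 = 0.115702; ln(p) = -2.156737; p*ln(p) = 0.115702 * (-2.156737) = -0.249539
  p = 18/121 = 0.148760; ln(p) = -1.905421; p*ln(p) = 0.148760 * (-1.905421) = -0.283450
  p = 29/121 = 0.239669; ln(p) = -1.428496; p*ln(p) = 0.239669 * (-1.428496) = -0.342366
sum(p*ln(p)) = (-0.179594) + (-0.320873) + (-0.338681) + (-0.249539) + (-0.283450) + (-0.342366) = -1.714503
H' = -(-1.714503) = 1.714503 ≈ 1.7145

1.7145


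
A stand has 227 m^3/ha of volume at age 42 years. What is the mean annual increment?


MAI = 227 / 42 = 5.4048 ≈ 5.40 m^3/ha/yr

5.40 m^3/ha/yr


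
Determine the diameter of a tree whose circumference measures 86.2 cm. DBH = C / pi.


DBH = C / pi = 86.2 / 3.141593 = 27.4383 ≈ 27.44 cm

27.44 cm


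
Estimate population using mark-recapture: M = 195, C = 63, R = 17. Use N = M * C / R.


N = M * C / R = 195 * 63 / 17 = 12285 / 17 = 722.65 ≈ 723

723 individuals


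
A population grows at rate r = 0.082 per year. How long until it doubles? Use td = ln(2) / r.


td = ln(2) / 0.082 = 0.693147 / 0.082 = 8.45301 ≈ 8.5 years

8.5 years


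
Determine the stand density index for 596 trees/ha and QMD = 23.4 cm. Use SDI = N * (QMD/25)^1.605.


QMD/25 = 23.4/25 = 0.936
(0.936)^1.605 = exp(1.605 * ln(0.936)) = exp(1.605 * (-0.0661398)) = exp(-0.106154) = 0.899286
SDI = 596 * 0.899286 = 535.974 ≈ 536

536


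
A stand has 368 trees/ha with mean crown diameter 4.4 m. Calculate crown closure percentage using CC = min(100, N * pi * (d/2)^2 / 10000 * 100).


(d/2)^2 = (4.4/2)^2 = 2.2^2 = 4.84
Crown area = 3.141593 * 4.84 = 15.2053 m^2
N * area / 10000 * 100 = 368 * 15.2053 / 10000 * 100 = 55.9555
CC = min(100, 55.9555) = 55.9555 ≈ 56.0%

56.0%


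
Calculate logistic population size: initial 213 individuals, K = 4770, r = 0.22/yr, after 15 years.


(K - N0)/N0 = (4770 - 213)/213 = 4557/213 = 21.3944
r*t = 0.22 * 15 = 3.3; exp(-3.3) = 0.0368832
21.3944 * 0.0368832 = 0.789094
1 + 0.789094 = 1.78909
N = 4770 / 1.78909 = 2666.16 ≈ 2666

2666


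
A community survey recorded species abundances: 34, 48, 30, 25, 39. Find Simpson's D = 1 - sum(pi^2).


Total N = 34 + 48 + 30 + 25 + 39 = 176
Per-species terms:
  p = 34/176 = 0.193182; p^2 = 0.193182^2 = 0.037319
  p = 48/176 = 0.272727; p^2 = 0.272727^2 = 0.074380
  p = 30/176 = 0.170455; p^2 = 0.170455^2 = 0.029055
  p = 25/176 = 0.142045; p^2 = 0.142045^2 = 0.020177
  p = 39/176 = 0.221591; p^2 = 0.221591^2 = 0.049103
sum(p^2) = 0.037319 + 0.074380 + 0.029055 + 0.020177 + 0.049103 = 0.210034
D = 1 - 0.210034 = 0.789966 ≈ 0.7900

0.7900


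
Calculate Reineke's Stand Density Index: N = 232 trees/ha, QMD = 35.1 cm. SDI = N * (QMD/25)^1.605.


QMD/25 = 35.1/25 = 1.404
(1.404)^1.605 = exp(1.605 * ln(1.404)) = exp(1.605 * 0.339325) = exp(0.544617) = 1.72395
SDI = 232 * 1.72395 = 399.956 ≈ 400

400


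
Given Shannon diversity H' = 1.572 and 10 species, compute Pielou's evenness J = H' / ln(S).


ln(10) = 2.30259
J = H' / ln(S) = 1.572 / 2.30259 = 0.682709 ≈ 0.6827

0.6827


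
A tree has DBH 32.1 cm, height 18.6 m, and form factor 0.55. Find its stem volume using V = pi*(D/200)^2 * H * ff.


(D/200)^2 = (32.1/200)^2 = 0.1605^2 = 0.02576025
BA = 3.141593 * 0.02576025 = 0.0809282 m^2
V = 0.0809282 * 18.6 * 0.55 = 0.827895 ≈ 0.828 m^3

0.828 m^3


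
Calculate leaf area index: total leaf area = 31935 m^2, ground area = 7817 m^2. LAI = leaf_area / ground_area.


LAI = 31935 / 7817 = 4.0853 ≈ 4.09

4.09


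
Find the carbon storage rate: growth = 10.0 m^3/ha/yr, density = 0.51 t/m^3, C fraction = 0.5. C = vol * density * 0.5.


C = 10.0 * 0.51 * 0.5 = 2.55 t C/ha/yr

2.55 t C/ha/yr


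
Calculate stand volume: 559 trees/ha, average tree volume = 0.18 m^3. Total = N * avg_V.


V_stand = 559 * 0.18 = 100.62 ≈ 100.6 m^3/ha

100.6 m^3/ha


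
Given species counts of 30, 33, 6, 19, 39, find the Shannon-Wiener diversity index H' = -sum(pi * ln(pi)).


Total N = 30 + 33 + 6 + 19 + 39 = 127
Per-species terms:
  p = 30/127 = 0.236220; ln(p) = -1.442992; p*ln(p) = 0.236220 * (-1.442992) = -0.340864
  p = 33/127 = 0.259843; ln(p) = -1.347678; p*ln(p) = 0.259843 * (-1.347678) = -0.350185
  p = 6/127 = 0.047244; ln(p) = -3.052430; p*ln(p) = 0.047244 * (-3.052430) = -0.144209
  p = 19/127 = 0.149606; ln(p) = -1.899750; p*ln(p) = 0.149606 * (-1.899750) = -0.284214
  p = 39/127 = 0.307087; ln(p) = -1.180624; p*ln(p) = 0.307087 * (-1.180624) = -0.362554
sum(p*ln(p)) = (-0.340864) + (-0.350185) + (-0.144209) + (-0.284214) + (-0.362554) = -1.482026
H' = -(-1.482026) = 1.482026 ≈ 1.4820

1.4820


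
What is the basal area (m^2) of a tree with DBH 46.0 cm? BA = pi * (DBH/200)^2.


D/200 = 46.0/200 = 0.23 m
(D/200)^2 = 0.23^2 = 0.0529
BA = 3.141593 * 0.0529 = 0.166190 ≈ 0.1662 m^2

0.1662 m^2


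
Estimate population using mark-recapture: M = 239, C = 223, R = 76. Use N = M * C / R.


N = M * C / R = 239 * 223 / 76 = 53297 / 76 = 701.28 ≈ 701

701 individuals


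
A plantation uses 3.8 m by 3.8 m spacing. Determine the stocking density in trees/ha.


N = 10000 / 3.8^2 = 10000 / 14.44 = 692.521 ≈ 693 trees/ha

693 trees/ha


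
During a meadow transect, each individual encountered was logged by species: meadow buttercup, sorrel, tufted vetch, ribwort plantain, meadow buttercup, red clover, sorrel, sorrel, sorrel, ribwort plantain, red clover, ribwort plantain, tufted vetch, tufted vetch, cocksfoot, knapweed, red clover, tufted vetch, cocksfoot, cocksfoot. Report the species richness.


Total individuals logged = 20
Distinct species (count of individuals): meadow buttercup (2), sorrel (4), tufted vetch (4), ribwort plantain (3), red clover (3), cocksfoot (3), knapweed (1)
Species richness = number of distinct species = 7

7


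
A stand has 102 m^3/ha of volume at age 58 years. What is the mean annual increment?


MAI = 102 / 58 = 1.7586 ≈ 1.76 m^3/ha/yr

1.76 m^3/ha/yr


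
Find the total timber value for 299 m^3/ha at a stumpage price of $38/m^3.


Value = 299 * 38 = $11362/ha

$11362/ha


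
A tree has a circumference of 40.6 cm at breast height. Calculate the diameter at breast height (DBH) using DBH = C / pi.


DBH = C / pi = 40.6 / 3.141593 = 12.9234 ≈ 12.92 cm

12.92 cm


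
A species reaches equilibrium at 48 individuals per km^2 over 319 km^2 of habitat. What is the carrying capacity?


K = 48 * 319 = 15312 individuals

15312 individuals


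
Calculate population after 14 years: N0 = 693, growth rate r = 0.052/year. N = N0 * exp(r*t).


r*t = 0.052 * 14 = 0.728
exp(0.728) = 2.07093
N = 693 * 2.07093 = 1435.15 ≈ 1435

1435


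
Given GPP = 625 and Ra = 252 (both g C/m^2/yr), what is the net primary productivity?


NPP = GPP - Ra = 625 - 252 = 373 g C/m^2/yr

373 g C/m^2/yr


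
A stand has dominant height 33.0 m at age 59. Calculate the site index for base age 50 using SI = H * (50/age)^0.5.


50/59 = 0.847458
(0.847458)^0.5 = 0.920575
SI = 33.0 * 0.920575 = 30.3790 ≈ 30.4 m

30.4 m


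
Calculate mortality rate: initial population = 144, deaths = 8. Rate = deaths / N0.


Mortality rate = 8 / 144 = 0.055556 ≈ 0.0556

0.0556


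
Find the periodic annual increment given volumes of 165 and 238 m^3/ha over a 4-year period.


PAI = (V2 - V1) / period = (238 - 165) / 4 = 73 / 4 = 18.25 m^3/ha/yr

18.25 m^3/ha/yr


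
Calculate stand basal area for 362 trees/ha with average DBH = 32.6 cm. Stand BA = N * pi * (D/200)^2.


(D/200)^2 = (32.6/200)^2 = 0.163^2 = 0.026569
Individual BA = 3.141593 * 0.026569 = 0.0834690 m^2
Stand BA = 362 * 0.0834690 = 30.2158 ≈ 30.22 m^2/ha

30.22 m^2/ha


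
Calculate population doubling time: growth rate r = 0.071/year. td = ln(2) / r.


td = ln(2) / 0.071 = 0.693147 / 0.071 = 9.76263 ≈ 9.8 years

9.8 years


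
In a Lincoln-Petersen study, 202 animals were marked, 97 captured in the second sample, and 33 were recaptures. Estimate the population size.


N = M * C / R = 202 * 97 / 33 = 19594 / 33 = 593.76 ≈ 594

594 individuals


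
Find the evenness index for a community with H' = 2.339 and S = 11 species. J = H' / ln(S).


ln(11) = 2.39790
J = H' / ln(S) = 2.339 / 2.39790 = 0.975437 ≈ 0.9754

0.9754


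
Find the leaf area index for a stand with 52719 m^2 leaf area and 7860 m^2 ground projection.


LAI = 52719 / 7860 = 6.7073 ≈ 6.71

6.71


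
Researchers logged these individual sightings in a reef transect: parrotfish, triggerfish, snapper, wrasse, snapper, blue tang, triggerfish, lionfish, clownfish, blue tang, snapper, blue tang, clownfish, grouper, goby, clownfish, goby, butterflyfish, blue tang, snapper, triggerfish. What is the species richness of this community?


Total individuals logged = 21
Distinct species (count of individuals): parrotfish (1), triggerfish (3), snapper (4), wrasse (1), blue tang (4), lionfish (1), clownfish (3), grouper (1), goby (2), butterflyfish (1)
Species richness = number of distinct species = 10

10


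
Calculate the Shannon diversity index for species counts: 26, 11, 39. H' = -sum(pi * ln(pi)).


Total N = 26 + 11 + 39 = 76
Per-species terms:
  p = 26/76 = 0.342105; ln(p) = -1.072638; p*ln(p) = 0.342105 * (-1.072638) = -0.366955
  p = 11/76 = 0.144737; ln(p) = -1.932837; p*ln(p) = 0.144737 * (-1.932837) = -0.279753
  p = 39/76 = 0.513158; ln(p) = -0.667171; p*ln(p) = 0.513158 * (-0.667171) = -0.342364
sum(p*ln(p)) = (-0.366955) + (-0.279753) + (-0.342364) = -0.989072
H' = -(-0.989072) = 0.989072 ≈ 0.9891

0.9891


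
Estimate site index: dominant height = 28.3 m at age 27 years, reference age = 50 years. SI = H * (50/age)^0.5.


50/27 = 1.85185
(1.85185)^0.5 = 1.36083
SI = 28.3 * 1.36083 = 38.5115 ≈ 38.5 m

38.5 m


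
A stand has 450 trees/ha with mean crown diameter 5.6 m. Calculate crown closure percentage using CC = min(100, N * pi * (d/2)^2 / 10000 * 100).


(d/2)^2 = (5.6/2)^2 = 2.8^2 = 7.84
Crown area = 3.141593 * 7.84 = 24.6301 m^2
N * area / 10000 * 100 = 450 * 24.6301 / 10000 * 100 = 110.835
CC = min(100, 110.835) = 100%

100%


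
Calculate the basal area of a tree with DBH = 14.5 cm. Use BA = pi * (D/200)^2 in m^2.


D/200 = 14.5/200 = 0.0725 m
(D/200)^2 = 0.0725^2 = 0.00525625
BA = 3.141593 * 0.00525625 = 0.0165130 ≈ 0.0165 m^2

0.0165 m^2


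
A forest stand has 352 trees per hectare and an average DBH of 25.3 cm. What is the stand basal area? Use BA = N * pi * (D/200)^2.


(D/200)^2 = (25.3/200)^2 = 0.1265^2 = 0.01600225
Individual BA = 3.141593 * 0.01600225 = 0.0502726 m^2
Stand BA = 352 * 0.0502726 = 17.6960 ≈ 17.70 m^2/ha

17.70 m^2/ha


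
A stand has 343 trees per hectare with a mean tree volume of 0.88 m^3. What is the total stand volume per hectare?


V_stand = 343 * 0.88 = 301.84 ≈ 301.8 m^3/ha

301.8 m^3/ha


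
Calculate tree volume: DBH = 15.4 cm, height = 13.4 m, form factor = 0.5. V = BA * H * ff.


(D/200)^2 = (15.4/200)^2 = 0.077^2 = 0.005929
BA = 3.141593 * 0.005929 = 0.0186265 m^2
V = 0.0186265 * 13.4 * 0.5 = 0.124798 ≈ 0.125 m^3

0.125 m^3


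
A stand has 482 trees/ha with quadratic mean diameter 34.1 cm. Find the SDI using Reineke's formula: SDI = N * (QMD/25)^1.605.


QMD/25 = 34.1/25 = 1.364
(1.364)^1.605 = exp(1.605 * ln(1.364)) = exp(1.605 * 0.310422) = exp(0.498227) = 1.64580
SDI = 482 * 1.64580 = 793.276 ≈ 793

793


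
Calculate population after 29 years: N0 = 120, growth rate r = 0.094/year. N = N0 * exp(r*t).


r*t = 0.094 * 29 = 2.726
exp(2.726) = 15.2717
N = 120 * 15.2717 = 1832.60 ≈ 1833

1833


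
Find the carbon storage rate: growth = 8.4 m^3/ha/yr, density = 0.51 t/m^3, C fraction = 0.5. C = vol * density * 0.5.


C = 8.4 * 0.51 * 0.5 = 2.142 ≈ 2.14 t C/ha/yr

2.14 t C/ha/yr


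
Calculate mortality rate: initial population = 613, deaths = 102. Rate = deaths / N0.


Mortality rate = 102 / 613 = 0.166395 ≈ 0.1664

0.1664


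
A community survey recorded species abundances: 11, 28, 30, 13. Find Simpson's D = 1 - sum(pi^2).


Total N = 11 + 28 + 30 + 13 = 82
Per-species terms:
  p = 11/82 = 0.134146; p^2 = 0.134146^2 = 0.017995
  p = 28/82 = 0.341463; p^2 = 0.341463^2 = 0.116597
  p = 30/82 = 0.365854; p^2 = 0.365854^2 = 0.133849
  p = 13/82 = 0.158537; p^2 = 0.158537^2 = 0.025134
sum(p^2) = 0.017995 + 0.116597 + 0.133849 + 0.025134 = 0.293575
D = 1 - 0.293575 = 0.706425 ≈ 0.7064

0.7064


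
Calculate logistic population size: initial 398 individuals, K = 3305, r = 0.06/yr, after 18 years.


(K - N0)/N0 = (3305 - 398)/398 = 2907/398 = 7.30402
r*t = 0.06 * 18 = 1.08; exp(-1.08) = 0.339596
7.30402 * 0.339596 = 2.48042
1 + 2.48042 = 3.48042
N = 3305 / 3.48042 = 949.598 ≈ 950

950


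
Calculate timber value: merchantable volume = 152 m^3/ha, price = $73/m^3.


Value = 152 * 73 = $11096/ha

$11096/ha


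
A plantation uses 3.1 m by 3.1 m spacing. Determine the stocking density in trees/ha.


N = 10000 / 3.1^2 = 10000 / 9.61 = 1040.58 ≈ 1041 trees/ha

1041 trees/ha


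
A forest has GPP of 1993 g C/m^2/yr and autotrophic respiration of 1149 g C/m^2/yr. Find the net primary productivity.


NPP = GPP - Ra = 1993 - 1149 = 844 g C/m^2/yr

844 g C/m^2/yr


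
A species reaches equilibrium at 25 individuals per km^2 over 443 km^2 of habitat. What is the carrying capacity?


K = 25 * 443 = 11075 individuals

11075 individuals


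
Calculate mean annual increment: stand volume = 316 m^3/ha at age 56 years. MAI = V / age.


MAI = 316 / 56 = 5.6429 ≈ 5.64 m^3/ha/yr

5.64 m^3/ha/yr


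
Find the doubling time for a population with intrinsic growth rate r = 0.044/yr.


td = ln(2) / 0.044 = 0.693147 / 0.044 = 15.7533 ≈ 15.8 years

15.8 years


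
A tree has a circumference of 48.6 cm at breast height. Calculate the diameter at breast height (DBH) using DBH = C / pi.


DBH = C / pi = 48.6 / 3.141593 = 15.4699 ≈ 15.47 cm

15.47 cm


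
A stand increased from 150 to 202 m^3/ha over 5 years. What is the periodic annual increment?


PAI = (V2 - V1) / period = (202 - 150) / 5 = 52 / 5 = 10.40 m^3/ha/yr

10.40 m^3/ha/yr


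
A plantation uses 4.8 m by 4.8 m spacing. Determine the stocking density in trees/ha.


N = 10000 / 4.8^2 = 10000 / 23.04 = 434.028 ≈ 434 trees/ha

434 trees/ha


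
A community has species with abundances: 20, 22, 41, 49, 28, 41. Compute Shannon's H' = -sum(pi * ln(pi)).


Total N = 20 + 22 + 41 + 49 + 28 + 41 = 201
Per-species terms:
  p = 20/201 = 0.099502; ln(p) = -2.307578; p*ln(p) = 0.099502 * (-2.307578) = -0.229609
  p = 22/201 = 0.109453; ln(p) = -2.212260; p*ln(p) = 0.109453 * (-2.212260) = -0.242138
  p = 41/201 = 0.203980; ln(p) = -1.589733; p*ln(p) = 0.203980 * (-1.589733) = -0.324274
  p = 49/201 = 0.243781; ln(p) = -1.411485; p*ln(p) = 0.243781 * (-1.411485) = -0.344093
  p = 28/201 = 0.139303; ln(p) = -1.971104; p*ln(p) = 0.139303 * (-1.971104) = -0.274581
  p = 41/201 = 0.203980; ln(p) = -1.589733; p*ln(p) = 0.203980 * (-1.589733) = -0.324274
sum(p*ln(p)) = (-0.229609) + (-0.242138) + (-0.324274) + (-0.344093) + (-0.274581) + (-0.324274) = -1.738969
H' = -(-1.738969) = 1.738969 ≈ 1.7390

1.7390


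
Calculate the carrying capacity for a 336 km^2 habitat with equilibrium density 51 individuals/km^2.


K = 51 * 336 = 17136 individuals

17136 individuals


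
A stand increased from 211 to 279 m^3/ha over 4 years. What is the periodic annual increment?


PAI = (V2 - V1) / period = (279 - 211) / 4 = 68 / 4 = 17.00 m^3/ha/yr

17.00 m^3/ha/yr


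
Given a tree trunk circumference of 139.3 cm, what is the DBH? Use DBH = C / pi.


DBH = C / pi = 139.3 / 3.141593 = 44.3406 ≈ 44.34 cm

44.34 cm


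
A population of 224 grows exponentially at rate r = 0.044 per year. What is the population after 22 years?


r*t = 0.044 * 22 = 0.968
exp(0.968) = 2.63267
N = 224 * 2.63267 = 589.718 ≈ 590

590


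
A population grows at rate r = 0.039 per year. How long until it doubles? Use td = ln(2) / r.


td = ln(2) / 0.039 = 0.693147 / 0.039 = 17.7730 ≈ 17.8 years

17.8 years


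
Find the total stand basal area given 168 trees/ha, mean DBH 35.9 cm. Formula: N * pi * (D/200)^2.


(D/200)^2 = (35.9/200)^2 = 0.1795^2 = 0.03222025
Individual BA = 3.141593 * 0.03222025 = 0.101223 m^2
Stand BA = 168 * 0.101223 = 17.0055 ≈ 17.01 m^2/ha

17.01 m^2/ha


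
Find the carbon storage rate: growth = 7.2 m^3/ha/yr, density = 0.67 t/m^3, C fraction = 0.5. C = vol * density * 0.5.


C = 7.2 * 0.67 * 0.5 = 2.412 ≈ 2.41 t C/ha/yr

2.41 t C/ha/yr


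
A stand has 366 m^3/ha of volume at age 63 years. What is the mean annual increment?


MAI = 366 / 63 = 5.8095 ≈ 5.81 m^3/ha/yr

5.81 m^3/ha/yr


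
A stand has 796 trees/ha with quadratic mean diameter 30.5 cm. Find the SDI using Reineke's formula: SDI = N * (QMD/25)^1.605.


QMD/25 = 30.5/25 = 1.22
(1.22)^1.605 = exp(1.605 * ln(1.22)) = exp(1.605 * 0.198851) = exp(0.319156) = 1.37597
SDI = 796 * 1.37597 = 1095.27 ≈ 1095

1095


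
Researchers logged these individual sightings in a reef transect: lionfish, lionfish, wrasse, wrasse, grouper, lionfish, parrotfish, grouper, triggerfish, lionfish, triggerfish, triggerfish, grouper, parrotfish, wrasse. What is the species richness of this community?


Total individuals logged = 15
Distinct species (count of individuals): lionfish (4), wrasse (3), grouper (3), parrotfish (2), triggerfish (3)
Species richness = number of distinct species = 5

5


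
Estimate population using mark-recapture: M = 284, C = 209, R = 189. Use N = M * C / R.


N = M * C / R = 284 * 209 / 189 = 59356 / 189 = 314.05 ≈ 314

314 individuals


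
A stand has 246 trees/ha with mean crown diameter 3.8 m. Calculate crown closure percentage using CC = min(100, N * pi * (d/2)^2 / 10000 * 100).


(d/2)^2 = (3.8/2)^2 = 1.9^2 = 3.61
Crown area = 3.141593 * 3.61 = 11.3412 m^2
N * area / 10000 * 100 = 246 * 11.3412 / 10000 * 100 = 27.8994
CC = min(100, 27.8994) = 27.8994 ≈ 27.9%

27.9%


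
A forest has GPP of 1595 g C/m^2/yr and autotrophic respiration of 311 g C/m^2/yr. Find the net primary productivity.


NPP = GPP - Ra = 1595 - 311 = 1284 g C/m^2/yr

1284 g C/m^2/yr


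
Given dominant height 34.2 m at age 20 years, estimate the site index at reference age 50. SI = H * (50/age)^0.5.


50/20 = 2.50000
(2.50000)^0.5 = 1.58114
SI = 34.2 * 1.58114 = 54.0750 ≈ 54.1 m

54.1 m


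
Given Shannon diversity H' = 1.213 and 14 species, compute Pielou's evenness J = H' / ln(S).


ln(14) = 2.63906
J = H' / ln(S) = 1.213 / 2.63906 = 0.459633 ≈ 0.4596

0.4596


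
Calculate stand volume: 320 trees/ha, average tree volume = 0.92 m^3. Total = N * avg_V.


V_stand = 320 * 0.92 = 294.4 m^3/ha

294.4 m^3/ha


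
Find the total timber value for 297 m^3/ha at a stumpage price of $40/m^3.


Value = 297 * 40 = $11880/ha

$11880/ha


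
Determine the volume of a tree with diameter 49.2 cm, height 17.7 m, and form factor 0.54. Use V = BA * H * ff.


(D/200)^2 = (49.2/200)^2 = 0.246^2 = 0.060516
BA = 3.141593 * 0.060516 = 0.190117 m^2
V = 0.190117 * 17.7 * 0.54 = 1.81714 ≈ 1.817 m^3

1.817 m^3


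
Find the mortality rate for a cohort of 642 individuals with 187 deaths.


Mortality rate = 187 / 642 = 0.291277 ≈ 0.2913

0.2913


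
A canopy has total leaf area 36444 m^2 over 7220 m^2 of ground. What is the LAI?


LAI = 36444 / 7220 = 5.0476 ≈ 5.05

5.05


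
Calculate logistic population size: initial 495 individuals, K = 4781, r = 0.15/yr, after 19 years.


(K - N0)/N0 = (4781 - 495)/495 = 4286/495 = 8.65859
r*t = 0.15 * 19 = 2.85; exp(-2.85) = 0.0578443
8.65859 * 0.0578443 = 0.500850
1 + 0.500850 = 1.50085
N = 4781 / 1.50085 = 3185.53 ≈ 3186

3186


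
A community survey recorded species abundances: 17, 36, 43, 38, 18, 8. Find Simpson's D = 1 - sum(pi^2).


Total N = 17 + 36 + 43 + 38 + 18 + 8 = 160
Per-species terms:
  p = 17/160 = 0.106250; p^2 = 0.106250^2 = 0.011289
  p = 36/160 = 0.225000; p^2 = 0.225000^2 = 0.050625
  p = 43/160 = 0.268750; p^2 = 0.268750^2 = 0.072227
  p = 38/160 = 0.237500; p^2 = 0.237500^2 = 0.056406
  p = 18/160 = 0.112500; p^2 = 0.112500^2 = 0.012656
  p = 8/160 = 0.050000; p^2 = 0.050000^2 = 0.002500
sum(p^2) = 0.011289 + 0.050625 + 0.072227 + 0.056406 + 0.012656 + 0.002500 = 0.205703
D = 1 - 0.205703 = 0.794297 ≈ 0.7943

0.7943


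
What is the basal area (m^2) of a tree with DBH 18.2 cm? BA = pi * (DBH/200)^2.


D/200 = 18.2/200 = 0.091 m
(D/200)^2 = 0.091^2 = 0.008281
BA = 3.141593 * 0.008281 = 0.0260155 ≈ 0.0260 m^2

0.0260 m^2


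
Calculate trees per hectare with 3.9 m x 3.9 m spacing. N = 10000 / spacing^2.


N = 10000 / 3.9^2 = 10000 / 15.21 = 657.462 ≈ 657 trees/ha

657 trees/ha


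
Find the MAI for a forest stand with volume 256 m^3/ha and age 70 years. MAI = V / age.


MAI = 256 / 70 = 3.6571 ≈ 3.66 m^3/ha/yr

3.66 m^3/ha/yr


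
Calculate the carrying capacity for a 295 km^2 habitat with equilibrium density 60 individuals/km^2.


K = 60 * 295 = 17700 individuals

17700 individuals


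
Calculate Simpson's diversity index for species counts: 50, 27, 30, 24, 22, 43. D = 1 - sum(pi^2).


Total N = 50 + 27 + 30 + 24 + 22 + 43 = 196
Per-species terms:
  p = 50/196 = 0.255102; p^2 = 0.255102^2 = 0.065077
  p = 27/196 = 0.137755; p^2 = 0.137755^2 = 0.018976
  p = 30/196 = 0.153061; p^2 = 0.153061^2 = 0.023428
  p = 24/196 = 0.122449; p^2 = 0.122449^2 = 0.014994
  p = 22/196 = 0.112245; p^2 = 0.112245^2 = 0.012599
  p = 43/196 = 0.219388; p^2 = 0.219388^2 = 0.048131
sum(p^2) = 0.065077 + 0.018976 + 0.023428 + 0.014994 + 0.012599 + 0.048131 = 0.183205
D = 1 - 0.183205 = 0.816795 ≈ 0.8168

0.8168


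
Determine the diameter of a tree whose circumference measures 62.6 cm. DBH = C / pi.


DBH = C / pi = 62.6 / 3.141593 = 19.9262 ≈ 19.93 cm

19.93 cm


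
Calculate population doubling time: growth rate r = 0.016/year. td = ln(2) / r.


td = ln(2) / 0.016 = 0.693147 / 0.016 = 43.3217 ≈ 43.3 years

43.3 years


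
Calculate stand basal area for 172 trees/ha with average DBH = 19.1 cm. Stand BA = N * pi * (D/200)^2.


(D/200)^2 = (19.1/200)^2 = 0.0955^2 = 0.00912025
Individual BA = 3.141593 * 0.00912025 = 0.0286521 m^2
Stand BA = 172 * 0.0286521 = 4.92816 ≈ 4.93 m^2/ha

4.93 m^2/ha


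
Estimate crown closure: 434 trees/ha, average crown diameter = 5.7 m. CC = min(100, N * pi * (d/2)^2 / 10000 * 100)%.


(d/2)^2 = (5.7/2)^2 = 2.85^2 = 8.1225
Crown area = 3.141593 * 8.1225 = 25.5176 m^2
N * area / 10000 * 100 = 434 * 25.5176 / 10000 * 100 = 110.746
CC = min(100, 110.746) = 100%

100%


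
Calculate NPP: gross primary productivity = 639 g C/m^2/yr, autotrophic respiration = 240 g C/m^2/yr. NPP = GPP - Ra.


NPP = GPP - Ra = 639 - 240 = 399 g C/m^2/yr

399 g C/m^2/yr


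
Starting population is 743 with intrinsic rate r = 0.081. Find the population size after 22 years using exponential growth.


r*t = 0.081 * 22 = 1.782
exp(1.782) = 5.94173
N = 743 * 5.94173 = 4414.71 ≈ 4415

4415


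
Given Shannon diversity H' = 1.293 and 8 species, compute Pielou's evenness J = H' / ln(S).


ln(8) = 2.07944
J = H' / ln(S) = 1.293 / 2.07944 = 0.621802 ≈ 0.6218

0.6218


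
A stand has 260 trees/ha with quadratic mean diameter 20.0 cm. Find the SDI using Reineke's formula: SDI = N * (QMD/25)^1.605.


QMD/25 = 20.0/25 = 0.8
(0.8)^1.605 = exp(1.605 * ln(0.8)) = exp(1.605 * (-0.223144)) = exp(-0.358146) = 0.698971
SDI = 260 * 0.698971 = 181.732 ≈ 182

182


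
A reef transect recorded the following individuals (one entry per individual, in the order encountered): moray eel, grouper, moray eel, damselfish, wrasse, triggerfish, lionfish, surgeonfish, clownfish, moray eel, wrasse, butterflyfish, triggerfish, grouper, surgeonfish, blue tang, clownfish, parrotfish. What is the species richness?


Total individuals logged = 18
Distinct species (count of individuals): moray eel (3), grouper (2), damselfish (1), wrasse (2), triggerfish (2), lionfish (1), surgeonfish (2), clownfish (2), butterflyfish (1), blue tang (1), parrotfish (1)
Species richness = number of distinct species = 11

11


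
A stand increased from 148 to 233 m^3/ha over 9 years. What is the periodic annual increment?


PAI = (V2 - V1) / period = (233 - 148) / 9 = 85 / 9 = 9.4444 ≈ 9.44 m^3/ha/yr

9.44 m^3/ha/yr


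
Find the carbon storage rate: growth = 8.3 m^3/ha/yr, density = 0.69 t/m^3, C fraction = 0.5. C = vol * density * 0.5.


C = 8.3 * 0.69 * 0.5 = 2.8635 ≈ 2.86 t C/ha/yr

2.86 t C/ha/yr


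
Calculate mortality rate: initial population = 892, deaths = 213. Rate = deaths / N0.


Mortality rate = 213 / 892 = 0.238789 ≈ 0.2388

0.2388


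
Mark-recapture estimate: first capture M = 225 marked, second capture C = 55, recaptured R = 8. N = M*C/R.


N = M * C / R = 225 * 55 / 8 = 12375 / 8 = 1546.88 ≈ 1547

1547 individuals


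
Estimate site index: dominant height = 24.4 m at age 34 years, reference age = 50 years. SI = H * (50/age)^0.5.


50/34 = 1.47059
(1.47059)^0.5 = 1.21268
SI = 24.4 * 1.21268 = 29.5894 ≈ 29.6 m

29.6 m


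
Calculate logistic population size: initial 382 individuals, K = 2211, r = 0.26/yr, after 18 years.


(K - N0)/N0 = (2211 - 382)/382 = 1829/382 = 4.78796
r*t = 0.26 * 18 = 4.68; exp(-4.68) = 0.00927901
4.78796 * 0.00927901 = 0.0444275
1 + 0.0444275 = 1.04443
N = 2211 / 1.04443 = 2116.94 ≈ 2117

2117


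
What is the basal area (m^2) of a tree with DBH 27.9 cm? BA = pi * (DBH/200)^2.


D/200 = 27.9/200 = 0.1395 m
(D/200)^2 = 0.1395^2 = 0.01946025
BA = 3.141593 * 0.01946025 = 0.0611362 ≈ 0.0611 m^2

0.0611 m^2


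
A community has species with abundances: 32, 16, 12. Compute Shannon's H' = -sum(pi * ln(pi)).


Total N = 32 + 16 + 12 = 60
Per-species terms:
  p = 32/60 = 0.533333; ln(p) = -0.628609; p*ln(p) = 0.533333 * (-0.628609) = -0.335258
  p = 16/60 = 0.266667; ln(p) = -1.321755; p*ln(p) = 0.266667 * (-1.321755) = -0.352468
  p = 12/60 = 0.200000; ln(p) = -1.609438; p*ln(p) = 0.200000 * (-1.609438) = -0.321888
sum(p*ln(p)) = (-0.335258) + (-0.352468) + (-0.321888) = -1.009614
H' = -(-1.009614) = 1.009614 ≈ 1.0096

1.0096


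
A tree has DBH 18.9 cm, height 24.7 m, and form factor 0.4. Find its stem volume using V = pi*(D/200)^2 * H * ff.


(D/200)^2 = (18.9/200)^2 = 0.0945^2 = 0.00893025
BA = 3.141593 * 0.00893025 = 0.0280552 m^2
V = 0.0280552 * 24.7 * 0.4 = 0.277185 ≈ 0.277 m^3

0.277 m^3


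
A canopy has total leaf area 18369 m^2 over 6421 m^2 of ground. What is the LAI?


LAI = 18369 / 6421 = 2.8608 ≈ 2.86

2.86


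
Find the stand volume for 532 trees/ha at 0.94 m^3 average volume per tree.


V_stand = 532 * 0.94 = 500.08 ≈ 500.1 m^3/ha

500.1 m^3/ha


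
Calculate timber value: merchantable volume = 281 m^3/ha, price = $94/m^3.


Value = 281 * 94 = $26414/ha

$26414/ha


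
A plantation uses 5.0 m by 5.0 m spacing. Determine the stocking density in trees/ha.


N = 10000 / 5.0^2 = 10000 / 25 = 400.000 ≈ 400 trees/ha

400 trees/ha


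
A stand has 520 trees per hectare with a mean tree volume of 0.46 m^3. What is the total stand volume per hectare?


V_stand = 520 * 0.46 = 239.2 m^3/ha

239.2 m^3/ha


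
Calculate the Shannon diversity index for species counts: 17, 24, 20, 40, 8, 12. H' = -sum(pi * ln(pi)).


Total N = 17 + 24 + 20 + 40 + 8 + 12 = 121
Per-species terms:
  p = 17/121 = 0.140496; ln(p) = -1.962576; p*ln(p) = 0.140496 * (-1.962576) = -0.275734
  p = 24/121 = 0.198347; ln(p) = -1.617737; p*ln(p) = 0.198347 * (-1.617737) = -0.320873
  p = 20/121 = 0.165289; ln(p) = -1.800060; p*ln(p) = 0.165289 * (-1.800060) = -0.297530
  p = 40/121 = 0.330579; ln(p) = -1.106910; p*ln(p) = 0.330579 * (-1.106910) = -0.365921
  p = 8/121 = 0.066116; ln(p) = -2.716345; p*ln(p) = 0.066116 * (-2.716345) = -0.179594
  p = 12/121 = 0.099174; ln(p) = -2.310879; p*ln(p) = 0.099174 * (-2.310879) = -0.229179
sum(p*ln(p)) = (-0.275734) + (-0.320873) + (-0.297530) + (-0.365921) + (-0.179594) + (-0.229179) = -1.668831
H' = -(-1.668831) = 1.668831 ≈ 1.6688

1.6688


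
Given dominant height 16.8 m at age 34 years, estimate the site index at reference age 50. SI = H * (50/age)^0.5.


50/34 = 1.47059
(1.47059)^0.5 = 1.21268
SI = 16.8 * 1.21268 = 20.3730 ≈ 20.4 m

20.4 m


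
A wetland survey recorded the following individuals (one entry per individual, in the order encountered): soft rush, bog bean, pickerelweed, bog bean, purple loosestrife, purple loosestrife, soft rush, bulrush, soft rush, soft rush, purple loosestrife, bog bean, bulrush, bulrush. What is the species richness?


Total individuals logged = 14
Distinct species (count of individuals): soft rush (4), bog bean (3), pickerelweed (1), purple loosestrife (3), bulrush (3)
Species richness = number of distinct species = 5

5


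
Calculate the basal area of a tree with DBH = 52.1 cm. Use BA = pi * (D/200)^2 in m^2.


D/200 = 52.1/200 = 0.2605 m
(D/200)^2 = 0.2605^2 = 0.06786025
BA = 3.141593 * 0.06786025 = 0.213189 ≈ 0.2132 m^2

0.2132 m^2


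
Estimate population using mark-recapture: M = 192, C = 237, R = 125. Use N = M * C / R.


N = M * C / R = 192 * 237 / 125 = 45504 / 125 = 364.03 ≈ 364

364 individuals


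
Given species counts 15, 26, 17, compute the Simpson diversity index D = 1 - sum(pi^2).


Total N = 15 + 26 + 17 = 58
Per-species terms:
  p = 15/58 = 0.258621; p^2 = 0.258621^2 = 0.066885
  p = 26/58 = 0.448276; p^2 = 0.448276^2 = 0.200951
  p = 17/58 = 0.293103; p^2 = 0.293103^2 = 0.085909
sum(p^2) = 0.066885 + 0.200951 + 0.085909 = 0.353745
D = 1 - 0.353745 = 0.646255 ≈ 0.6463

0.6463


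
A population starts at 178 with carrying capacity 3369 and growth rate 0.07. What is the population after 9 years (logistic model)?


(K - N0)/N0 = (3369 - 178)/178 = 3191/178 = 17.9270
r*t = 0.07 * 9 = 0.63; exp(-0.63) = 0.532592
17.9270 * 0.532592 = 9.54778
1 + 9.54778 = 10.5478
N = 3369 / 10.5478 = 319.403 ≈ 319

319


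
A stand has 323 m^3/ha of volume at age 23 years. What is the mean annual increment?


MAI = 323 / 23 = 14.0435 ≈ 14.04 m^3/ha/yr

14.04 m^3/ha/yr


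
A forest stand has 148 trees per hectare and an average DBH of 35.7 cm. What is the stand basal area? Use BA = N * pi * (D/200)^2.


(D/200)^2 = (35.7/200)^2 = 0.1785^2 = 0.03186225
Individual BA = 3.141593 * 0.03186225 = 0.100098 m^2
Stand BA = 148 * 0.100098 = 14.8145 ≈ 14.81 m^2/ha

14.81 m^2/ha


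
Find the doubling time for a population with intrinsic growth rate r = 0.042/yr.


td = ln(2) / 0.042 = 0.693147 / 0.042 = 16.5035 ≈ 16.5 years

16.5 years


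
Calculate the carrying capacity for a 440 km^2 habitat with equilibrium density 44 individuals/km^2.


K = 44 * 440 = 19360 individuals

19360 individuals


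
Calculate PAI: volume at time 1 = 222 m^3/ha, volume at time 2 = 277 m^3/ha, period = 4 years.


PAI = (V2 - V1) / period = (277 - 222) / 4 = 55 / 4 = 13.75 m^3/ha/yr

13.75 m^3/ha/yr


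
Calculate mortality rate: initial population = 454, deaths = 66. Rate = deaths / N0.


Mortality rate = 66 / 454 = 0.145374 ≈ 0.1454

0.1454


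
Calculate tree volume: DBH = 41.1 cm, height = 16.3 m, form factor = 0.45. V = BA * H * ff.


(D/200)^2 = (41.1/200)^2 = 0.2055^2 = 0.04223025
BA = 3.141593 * 0.04223025 = 0.132670 m^2
V = 0.132670 * 16.3 * 0.45 = 0.973134 ≈ 0.973 m^3

0.973 m^3


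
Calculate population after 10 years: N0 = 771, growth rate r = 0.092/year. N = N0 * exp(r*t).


r*t = 0.092 * 10 = 0.92
exp(0.92) = 2.50929
N = 771 * 2.50929 = 1934.66 ≈ 1935

1935


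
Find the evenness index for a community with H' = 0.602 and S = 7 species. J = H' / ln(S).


ln(7) = 1.94591
J = H' / ln(S) = 0.602 / 1.94591 = 0.309367 ≈ 0.3094

0.3094


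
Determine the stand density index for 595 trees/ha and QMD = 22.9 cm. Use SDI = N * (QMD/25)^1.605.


QMD/25 = 22.9/25 = 0.916
(0.916)^1.605 = exp(1.605 * ln(0.916)) = exp(1.605 * (-0.0877389)) = exp(-0.140821) = 0.868645
SDI = 595 * 0.868645 = 516.844 ≈ 517

517


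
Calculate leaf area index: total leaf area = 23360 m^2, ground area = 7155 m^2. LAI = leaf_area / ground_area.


LAI = 23360 / 7155 = 3.2648 ≈ 3.26

3.26


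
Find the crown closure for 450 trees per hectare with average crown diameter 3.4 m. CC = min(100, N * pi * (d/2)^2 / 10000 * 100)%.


(d/2)^2 = (3.4/2)^2 = 1.7^2 = 2.89
Crown area = 3.141593 * 2.89 = 9.07920 m^2
N * area / 10000 * 100 = 450 * 9.07920 / 10000 * 100 = 40.8564
CC = min(100, 40.8564) = 40.8564 ≈ 40.9%

40.9%
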